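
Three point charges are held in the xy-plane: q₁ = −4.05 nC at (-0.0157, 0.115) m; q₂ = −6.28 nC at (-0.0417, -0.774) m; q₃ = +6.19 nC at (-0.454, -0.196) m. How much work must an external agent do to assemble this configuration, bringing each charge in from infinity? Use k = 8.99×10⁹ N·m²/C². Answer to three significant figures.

The work to assemble the configuration equals its total potential energy, U = Σ kqᵢqⱼ/rᵢⱼ over all pairs.
Pair separations: r₁₂ = 0.889 m, r₁₃ = 0.537 m, r₂₃ = 0.710 m.
U = (2.57×10⁻⁷) + (-4.19×10⁻⁷) + (-4.92×10⁻⁷) = -6.54×10⁻⁷ J.

-6.54×10⁻⁷ J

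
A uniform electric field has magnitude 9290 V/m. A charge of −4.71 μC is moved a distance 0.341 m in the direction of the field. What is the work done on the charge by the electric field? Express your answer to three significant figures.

-0.0149 J

The potential change for a displacement 0.341 m in the direction of the field is ΔV = −Ed = -3170 V.
W_field = −qΔV = -0.0149 J.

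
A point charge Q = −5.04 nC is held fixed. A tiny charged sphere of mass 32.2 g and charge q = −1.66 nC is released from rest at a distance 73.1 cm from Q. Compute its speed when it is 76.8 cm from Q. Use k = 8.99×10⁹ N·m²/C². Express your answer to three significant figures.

Only the electrostatic force acts, so mechanical energy is conserved: ½mv² = U₁ − U₂ = kQq(1/r₁ − 1/r₂).
U₁ − U₂ = (8.99×10⁹ N·m²/C²)(-5.04×10⁻⁹ C)(-1.66×10⁻⁹ C)(1/0.731 − 1/0.768) = 4.96×10⁻⁹ J.
v = √(2·4.96×10⁻⁹/0.0322) = 5.55×10⁻⁴ m/s.

5.55×10⁻⁴ m/s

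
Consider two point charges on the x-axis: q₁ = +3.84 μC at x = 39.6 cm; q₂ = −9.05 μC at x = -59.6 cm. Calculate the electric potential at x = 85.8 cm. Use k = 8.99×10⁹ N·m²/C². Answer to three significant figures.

1.88×10⁴ V

Electric potential is a scalar, so the contributions from each charge add algebraically: V = Σ kqᵢ/rᵢ.
Distances from the field point to each charge: r₁ = 0.462 m, r₂ = 1.45 m.
V = k[(3.84×10⁻⁶)/(0.462) + (-9.05×10⁻⁶)/(1.45)] = 1.88×10⁴ V.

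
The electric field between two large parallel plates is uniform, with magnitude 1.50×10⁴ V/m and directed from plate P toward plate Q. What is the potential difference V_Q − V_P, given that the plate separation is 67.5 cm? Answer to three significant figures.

-1.01×10⁴ V

In a uniform field, potential decreases in the direction of E: ΔV = −E·d for a displacement d parallel to E.
Going from P to Q is a displacement of 67.5 cm along the field, so V_Q − V_P = −Ed = -1.01×10⁴ V.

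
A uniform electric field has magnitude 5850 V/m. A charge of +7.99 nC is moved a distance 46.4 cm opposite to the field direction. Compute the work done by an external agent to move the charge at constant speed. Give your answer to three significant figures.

2.17×10⁻⁵ J

The potential change for a displacement 46.4 cm opposite to the field direction is ΔV = +Ed = 2710 V.
W_ext = qΔV = 2.17×10⁻⁵ J.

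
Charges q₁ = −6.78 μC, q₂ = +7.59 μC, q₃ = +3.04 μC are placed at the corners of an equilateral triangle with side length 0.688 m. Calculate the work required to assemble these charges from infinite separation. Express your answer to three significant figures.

-0.640 J

The assembly work is the sum of pairwise potential energies, U = Σ_{i<j} kqᵢqⱼ/rᵢⱼ.
All three pair separations equal the side length, 0.688 m.
U = (-0.672) + (-0.269) + (0.301) = -0.640 J.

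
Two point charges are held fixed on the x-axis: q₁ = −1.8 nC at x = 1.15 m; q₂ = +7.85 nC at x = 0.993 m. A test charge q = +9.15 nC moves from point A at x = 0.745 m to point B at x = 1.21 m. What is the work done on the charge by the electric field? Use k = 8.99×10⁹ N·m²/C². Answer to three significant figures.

1.73×10⁻⁶ J

The work done by the electric force is W_field = −ΔU = −q(V_B − V_A) = q(V_A − V_B).
At A: distances to the source charges are 0.405 m, 0.248 m; V_A = Σ kqᵢ/rᵢ = 245 V.
At B: distances to the source charges are 0.0600 m, 0.217 m; V_B = Σ kqᵢ/rᵢ = 55.5 V.
ΔV = V_B − V_A = -189 V.
W_field = −qΔV = −(9.15×10⁻⁹ C)(-189 V) = 1.73×10⁻⁶ J.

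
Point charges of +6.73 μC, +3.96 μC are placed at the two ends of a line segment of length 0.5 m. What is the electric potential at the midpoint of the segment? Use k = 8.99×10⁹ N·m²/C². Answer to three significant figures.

Electric potential is a scalar, so the contributions from each charge add algebraically: V = Σ kqᵢ/rᵢ.
Each charge is 0.250 m from the midpoint.
V = k[(6.73×10⁻⁶)/(0.250) + (3.96×10⁻⁶)/(0.250)] = 3.84×10⁵ V.

3.84×10⁵ V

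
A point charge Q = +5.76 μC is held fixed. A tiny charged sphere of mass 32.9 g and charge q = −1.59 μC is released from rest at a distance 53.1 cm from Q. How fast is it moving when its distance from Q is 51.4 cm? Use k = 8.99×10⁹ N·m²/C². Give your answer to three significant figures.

Only the electrostatic force acts, so mechanical energy is conserved: ½mv² = U₁ − U₂ = kQq(1/r₁ − 1/r₂).
U₁ − U₂ = (8.99×10⁹ N·m²/C²)(5.76×10⁻⁶ C)(-1.59×10⁻⁶ C)(1/0.531 − 1/0.514) = 5.13×10⁻³ J.
v = √(2·5.13×10⁻³/0.0329) = 0.558 m/s.

0.558 m/s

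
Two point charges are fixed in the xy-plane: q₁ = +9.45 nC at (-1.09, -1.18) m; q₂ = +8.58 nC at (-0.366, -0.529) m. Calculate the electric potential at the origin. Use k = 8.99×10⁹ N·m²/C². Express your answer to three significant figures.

Electric potential is a scalar, so the contributions from each charge add algebraically: V = Σ kqᵢ/rᵢ.
Distances from the field point to each charge: r₁ = 1.61 m, r₂ = 0.643 m.
V = k[(9.45×10⁻⁹)/(1.61) + (8.58×10⁻⁹)/(0.643)] = 173 V.

173 V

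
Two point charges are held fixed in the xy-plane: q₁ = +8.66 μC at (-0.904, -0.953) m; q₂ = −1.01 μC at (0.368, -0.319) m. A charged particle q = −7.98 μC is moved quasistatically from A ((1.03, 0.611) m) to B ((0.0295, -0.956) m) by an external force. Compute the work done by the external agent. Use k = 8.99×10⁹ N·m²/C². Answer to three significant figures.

For quasistatic motion the external work equals the change in potential energy: W_ext = qΔV = q(V_B − V_A).
At A: distances to the source charges are 2.49 m, 1.14 m; V_A = Σ kqᵢ/rᵢ = 2.33×10⁴ V.
At B: distances to the source charges are 0.934 m, 0.721 m; V_B = Σ kqᵢ/rᵢ = 7.08×10⁴ V.
ΔV = V_B − V_A = 4.75×10⁴ V.
W_ext = qΔV = (-7.98×10⁻⁶ C)(4.75×10⁴ V) = -0.379 J.

-0.379 J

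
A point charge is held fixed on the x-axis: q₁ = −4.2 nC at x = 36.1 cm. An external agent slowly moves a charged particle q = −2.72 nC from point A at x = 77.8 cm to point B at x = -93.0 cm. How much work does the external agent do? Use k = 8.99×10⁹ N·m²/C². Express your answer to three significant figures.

For quasistatic motion the external work equals the change in potential energy: W_ext = qΔV = q(V_B − V_A).
At A: distance to the source charge is 0.417 m; V_A = kq₁/r = -90.5 V.
At B: distance to the source charge is 1.29 m; V_B = kq₁/r = -29.2 V.
ΔV = V_B − V_A = 61.3 V.
W_ext = qΔV = (-2.72×10⁻⁹ C)(61.3 V) = -1.67×10⁻⁷ J.

-1.67×10⁻⁷ J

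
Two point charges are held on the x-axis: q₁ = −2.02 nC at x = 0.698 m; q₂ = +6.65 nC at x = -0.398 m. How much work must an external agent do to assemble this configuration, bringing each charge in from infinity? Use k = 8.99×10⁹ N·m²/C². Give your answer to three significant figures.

The work to assemble the configuration equals its total potential energy, U = Σ kqᵢqⱼ/rᵢⱼ over all pairs.
Pair separations: r₁₂ = 1.10 m.
U = (-1.10×10⁻⁷) = -1.10×10⁻⁷ J.

-1.10×10⁻⁷ J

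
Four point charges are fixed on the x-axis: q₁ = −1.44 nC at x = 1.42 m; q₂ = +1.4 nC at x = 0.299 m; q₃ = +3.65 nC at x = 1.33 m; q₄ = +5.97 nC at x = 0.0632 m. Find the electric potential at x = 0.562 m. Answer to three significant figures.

183 V

The total potential is the scalar sum of each charge's contribution, V = Σ kqᵢ/rᵢ.
Distances from the field point to each charge: r₁ = 0.858 m, r₂ = 0.263 m, r₃ = 0.768 m, r₄ = 0.499 m.
V = k[(-1.44×10⁻⁹)/(0.858) + (1.40×10⁻⁹)/(0.263) + (3.65×10⁻⁹)/(0.768) + (5.97×10⁻⁹)/(0.499)] = 183 V.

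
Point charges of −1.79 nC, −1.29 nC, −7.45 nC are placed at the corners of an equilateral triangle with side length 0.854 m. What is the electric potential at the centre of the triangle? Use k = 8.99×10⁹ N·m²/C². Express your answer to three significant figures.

-192 V

The total potential is the scalar sum of each charge's contribution, V = Σ kqᵢ/rᵢ.
The distance from each vertex to the centroid is a/√3 = 0.493 m.
V = k[(-1.79×10⁻⁹)/(0.493) + (-1.29×10⁻⁹)/(0.493) + (-7.45×10⁻⁹)/(0.493)] = -192 V.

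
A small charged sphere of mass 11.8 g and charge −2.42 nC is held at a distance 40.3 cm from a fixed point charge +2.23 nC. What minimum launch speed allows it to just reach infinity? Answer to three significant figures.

4.52×10⁻³ m/s

To just escape, total mechanical energy must reach zero at infinity: ½mv²_min + U = 0, so ½mv²_min = −U = |kQq|/r.
|U| = |kQq|/r = (8.99×10⁹ N·m²/C²)(2.23×10⁻⁹)(2.42×10⁻⁹)/(0.403) = 1.20×10⁻⁷ J.
v_min = √(2|U|/m) = √(2·1.20×10⁻⁷/0.0118) = 4.52×10⁻³ m/s.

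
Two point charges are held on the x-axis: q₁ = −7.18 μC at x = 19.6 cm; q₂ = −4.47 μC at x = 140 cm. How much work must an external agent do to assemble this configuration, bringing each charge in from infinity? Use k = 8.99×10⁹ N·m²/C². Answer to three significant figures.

The work to assemble the configuration equals its total potential energy, U = Σ kqᵢqⱼ/rᵢⱼ over all pairs.
Pair separations: r₁₂ = 1.20 m.
U = (0.240) = 0.240 J.

0.240 J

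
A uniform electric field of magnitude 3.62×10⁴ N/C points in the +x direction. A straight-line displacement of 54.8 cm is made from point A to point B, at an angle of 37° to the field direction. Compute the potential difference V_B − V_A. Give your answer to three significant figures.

-1.58×10⁴ V

Only the component of displacement along E changes the potential: ΔV = −E·d·cosθ.
ΔV = −(3.62×10⁴ V/m)(0.548 m)cos37° = -1.58×10⁴ V.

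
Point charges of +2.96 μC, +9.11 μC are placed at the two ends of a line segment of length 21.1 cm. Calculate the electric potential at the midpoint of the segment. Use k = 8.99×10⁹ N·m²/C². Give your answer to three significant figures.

1.03×10⁶ V

The total potential is the scalar sum of each charge's contribution, V = Σ kqᵢ/rᵢ.
Each charge is 0.106 m from the midpoint.
V = k[(2.96×10⁻⁶)/(0.106) + (9.11×10⁻⁶)/(0.106)] = 1.03×10⁶ V.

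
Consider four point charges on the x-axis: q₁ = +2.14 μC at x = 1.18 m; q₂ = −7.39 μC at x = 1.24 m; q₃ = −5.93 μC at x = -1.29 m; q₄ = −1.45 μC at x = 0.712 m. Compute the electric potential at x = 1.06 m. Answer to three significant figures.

The total potential is the scalar sum of each charge's contribution, V = Σ kqᵢ/rᵢ.
Distances from the field point to each charge: r₁ = 0.120 m, r₂ = 0.180 m, r₃ = 2.35 m, r₄ = 0.348 m.
V = k[(2.14×10⁻⁶)/(0.120) + (-7.39×10⁻⁶)/(0.180) + (-5.93×10⁻⁶)/(2.35) + (-1.45×10⁻⁶)/(0.348)] = -2.69×10⁵ V.

-2.69×10⁵ V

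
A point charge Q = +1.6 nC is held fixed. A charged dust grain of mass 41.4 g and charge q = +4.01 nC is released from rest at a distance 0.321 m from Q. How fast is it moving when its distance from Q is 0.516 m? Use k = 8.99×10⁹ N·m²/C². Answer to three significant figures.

Only the electrostatic force acts, so mechanical energy is conserved: ½mv² = U₁ − U₂ = kQq(1/r₁ − 1/r₂).
U₁ − U₂ = (8.99×10⁹ N·m²/C²)(1.60×10⁻⁹ C)(4.01×10⁻⁹ C)(1/0.321 − 1/0.516) = 6.79×10⁻⁸ J.
v = √(2·6.79×10⁻⁸/0.0414) = 1.81×10⁻³ m/s.

1.81×10⁻³ m/s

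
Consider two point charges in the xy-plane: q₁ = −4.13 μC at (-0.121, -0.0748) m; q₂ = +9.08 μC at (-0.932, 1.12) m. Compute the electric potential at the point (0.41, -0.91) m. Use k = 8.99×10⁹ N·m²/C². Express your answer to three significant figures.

Electric potential is a scalar, so the contributions from each charge add algebraically: V = Σ kqᵢ/rᵢ.
Distances from the field point to each charge: r₁ = 0.990 m, r₂ = 2.43 m.
V = k[(-4.13×10⁻⁶)/(0.990) + (9.08×10⁻⁶)/(2.43)] = -3970 V.

-3970 V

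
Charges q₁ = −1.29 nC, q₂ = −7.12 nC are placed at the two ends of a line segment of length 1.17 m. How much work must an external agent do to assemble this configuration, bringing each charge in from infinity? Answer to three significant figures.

The work to assemble the configuration equals its total potential energy, U = Σ kqᵢqⱼ/rᵢⱼ over all pairs.
The separation is r = 1.17 m.
U = (7.06×10⁻⁸) = 7.06×10⁻⁸ J.

7.06×10⁻⁸ J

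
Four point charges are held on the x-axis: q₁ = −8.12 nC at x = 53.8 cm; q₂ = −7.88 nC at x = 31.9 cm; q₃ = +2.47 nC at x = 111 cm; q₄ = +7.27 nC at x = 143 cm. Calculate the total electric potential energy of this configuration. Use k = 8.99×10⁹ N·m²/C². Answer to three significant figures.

The work to assemble the configuration equals its total potential energy, U = Σ kqᵢqⱼ/rᵢⱼ over all pairs.
Pair separations: r₁₂ = 0.219 m, r₁₃ = 0.572 m, r₁₄ = 0.892 m, r₂₃ = 0.791 m, r₂₄ = 1.11 m, r₃₄ = 0.320 m.
Summing all 6 pair terms gives U = 1.54×10⁻⁶ J.

1.54×10⁻⁶ J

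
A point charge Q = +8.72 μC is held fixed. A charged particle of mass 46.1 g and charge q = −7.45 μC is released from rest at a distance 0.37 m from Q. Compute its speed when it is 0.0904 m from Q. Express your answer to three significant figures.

14.6 m/s

Only the electrostatic force acts, so mechanical energy is conserved: ½mv² = U₁ − U₂ = kQq(1/r₁ − 1/r₂).
U₁ − U₂ = (8.99×10⁹ N·m²/C²)(8.72×10⁻⁶ C)(-7.45×10⁻⁶ C)(1/0.370 − 1/0.0904) = 4.88 J.
v = √(2·4.88/0.0461) = 14.6 m/s.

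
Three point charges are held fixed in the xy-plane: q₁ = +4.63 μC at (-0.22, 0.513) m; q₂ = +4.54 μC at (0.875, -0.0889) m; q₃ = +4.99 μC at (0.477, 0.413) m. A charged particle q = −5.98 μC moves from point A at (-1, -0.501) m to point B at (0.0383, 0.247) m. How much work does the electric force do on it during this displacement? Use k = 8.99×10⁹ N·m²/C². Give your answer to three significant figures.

1.04 J

The work done by the electric force is W_field = −ΔU = −q(V_B − V_A) = q(V_A − V_B).
At A: distances to the source charges are 1.28 m, 1.92 m, 1.74 m; V_A = Σ kqᵢ/rᵢ = 7.96×10⁴ V.
At B: distances to the source charges are 0.371 m, 0.902 m, 0.469 m; V_B = Σ kqᵢ/rᵢ = 2.53×10⁵ V.
ΔV = V_B − V_A = 1.74×10⁵ V.
W_field = −qΔV = −(-5.98×10⁻⁶ C)(1.74×10⁵ V) = 1.04 J.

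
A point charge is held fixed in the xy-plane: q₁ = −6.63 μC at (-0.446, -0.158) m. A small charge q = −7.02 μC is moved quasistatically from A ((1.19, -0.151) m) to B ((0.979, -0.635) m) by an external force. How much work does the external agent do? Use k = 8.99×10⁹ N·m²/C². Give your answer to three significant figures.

0.0227 J

For quasistatic motion the external work equals the change in potential energy: W_ext = qΔV = q(V_B − V_A).
At A: distance to the source charge is 1.64 m; V_A = kq₁/r = -3.64×10⁴ V.
At B: distance to the source charge is 1.50 m; V_B = kq₁/r = -3.97×10⁴ V.
ΔV = V_B − V_A = -3230 V.
W_ext = qΔV = (-7.02×10⁻⁶ C)(-3230 V) = 0.0227 J.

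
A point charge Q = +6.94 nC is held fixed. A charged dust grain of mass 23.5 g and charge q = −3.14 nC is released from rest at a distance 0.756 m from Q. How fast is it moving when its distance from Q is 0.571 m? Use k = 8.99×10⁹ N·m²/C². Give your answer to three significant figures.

Only the electrostatic force acts, so mechanical energy is conserved: ½mv² = U₁ − U₂ = kQq(1/r₁ − 1/r₂).
U₁ − U₂ = (8.99×10⁹ N·m²/C²)(6.94×10⁻⁹ C)(-3.14×10⁻⁹ C)(1/0.756 − 1/0.571) = 8.40×10⁻⁸ J.
v = √(2·8.40×10⁻⁸/0.0235) = 2.67×10⁻³ m/s.

2.67×10⁻³ m/s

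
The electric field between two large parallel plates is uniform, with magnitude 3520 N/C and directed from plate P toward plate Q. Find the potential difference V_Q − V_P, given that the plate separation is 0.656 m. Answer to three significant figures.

-2310 V

In a uniform field, potential decreases in the direction of E: ΔV = −E·d for a displacement d parallel to E.
Going from P to Q is a displacement of 0.656 m along the field, so V_Q − V_P = −Ed = -2310 V.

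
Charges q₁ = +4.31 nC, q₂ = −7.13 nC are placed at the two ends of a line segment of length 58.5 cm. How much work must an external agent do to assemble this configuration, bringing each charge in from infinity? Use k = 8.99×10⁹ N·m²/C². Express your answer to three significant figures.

-4.72×10⁻⁷ J

The assembly work is the sum of pairwise potential energies, U = Σ_{i<j} kqᵢqⱼ/rᵢⱼ.
The separation is r = 0.585 m.
U = (-4.72×10⁻⁷) = -4.72×10⁻⁷ J.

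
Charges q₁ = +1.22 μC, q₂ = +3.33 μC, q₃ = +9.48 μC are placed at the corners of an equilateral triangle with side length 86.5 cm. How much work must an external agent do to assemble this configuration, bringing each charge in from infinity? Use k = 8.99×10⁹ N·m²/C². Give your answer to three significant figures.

The assembly work is the sum of pairwise potential energies, U = Σ_{i<j} kqᵢqⱼ/rᵢⱼ.
All three pair separations equal the side length, 0.865 m.
U = (0.0422) + (0.120) + (0.328) = 0.491 J.

0.491 J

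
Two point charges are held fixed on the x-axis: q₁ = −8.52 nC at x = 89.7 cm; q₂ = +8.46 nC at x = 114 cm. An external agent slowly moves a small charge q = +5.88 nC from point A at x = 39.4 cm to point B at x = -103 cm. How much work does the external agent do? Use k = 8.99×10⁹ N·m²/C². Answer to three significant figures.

2.68×10⁻⁷ J

For quasistatic motion the external work equals the change in potential energy: W_ext = qΔV = q(V_B − V_A).
At A: distances to the source charges are 0.503 m, 0.746 m; V_A = Σ kqᵢ/rᵢ = -50.3 V.
At B: distances to the source charges are 1.93 m, 2.17 m; V_B = Σ kqᵢ/rᵢ = -4.70 V.
ΔV = V_B − V_A = 45.6 V.
W_ext = qΔV = (5.88×10⁻⁹ C)(45.6 V) = 2.68×10⁻⁷ J.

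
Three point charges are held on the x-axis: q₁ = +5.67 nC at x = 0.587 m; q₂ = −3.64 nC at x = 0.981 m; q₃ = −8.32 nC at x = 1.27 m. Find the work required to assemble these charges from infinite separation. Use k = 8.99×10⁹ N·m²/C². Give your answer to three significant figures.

The work to assemble the configuration equals its total potential energy, U = Σ kqᵢqⱼ/rᵢⱼ over all pairs.
Pair separations: r₁₂ = 0.394 m, r₁₃ = 0.683 m, r₂₃ = 0.289 m.
U = (-4.71×10⁻⁷) + (-6.21×10⁻⁷) + (9.42×10⁻⁷) = -1.50×10⁻⁷ J.

-1.50×10⁻⁷ J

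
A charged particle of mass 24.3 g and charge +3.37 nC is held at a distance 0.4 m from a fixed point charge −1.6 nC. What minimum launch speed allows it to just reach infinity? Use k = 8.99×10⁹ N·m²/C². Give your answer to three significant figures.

3.16×10⁻³ m/s

To just escape, total mechanical energy must reach zero at infinity: ½mv²_min + U = 0, so ½mv²_min = −U = |kQq|/r.
|U| = |kQq|/r = (8.99×10⁹ N·m²/C²)(1.60×10⁻⁹)(3.37×10⁻⁹)/(0.400) = 1.21×10⁻⁷ J.
v_min = √(2|U|/m) = √(2·1.21×10⁻⁷/0.0243) = 3.16×10⁻³ m/s.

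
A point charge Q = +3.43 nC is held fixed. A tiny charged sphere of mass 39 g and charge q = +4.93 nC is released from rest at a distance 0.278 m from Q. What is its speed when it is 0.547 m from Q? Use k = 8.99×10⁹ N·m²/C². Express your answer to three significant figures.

3.71×10⁻³ m/s

Only the electrostatic force acts, so mechanical energy is conserved: ½mv² = U₁ − U₂ = kQq(1/r₁ − 1/r₂).
U₁ − U₂ = (8.99×10⁹ N·m²/C²)(3.43×10⁻⁹ C)(4.93×10⁻⁹ C)(1/0.278 − 1/0.547) = 2.69×10⁻⁷ J.
v = √(2·2.69×10⁻⁷/0.0390) = 3.71×10⁻³ m/s.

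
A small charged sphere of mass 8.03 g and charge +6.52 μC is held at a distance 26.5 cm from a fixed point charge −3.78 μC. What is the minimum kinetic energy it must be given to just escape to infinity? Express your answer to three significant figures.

To just escape, total mechanical energy must reach zero at infinity: ½mv²_min + U = 0, so ½mv²_min = −U = |kQq|/r.
|U| = |kQq|/r = (8.99×10⁹ N·m²/C²)(3.78×10⁻⁶)(6.52×10⁻⁶)/(0.265) = 0.836 J.

0.836 J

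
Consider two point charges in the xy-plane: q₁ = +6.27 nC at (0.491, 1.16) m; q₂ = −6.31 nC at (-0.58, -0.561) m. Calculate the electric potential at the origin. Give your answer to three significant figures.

Electric potential is a scalar, so the contributions from each charge add algebraically: V = Σ kqᵢ/rᵢ.
Distances from the field point to each charge: r₁ = 1.26 m, r₂ = 0.807 m.
V = k[(6.27×10⁻⁹)/(1.26) + (-6.31×10⁻⁹)/(0.807)] = -25.6 V.

-25.6 V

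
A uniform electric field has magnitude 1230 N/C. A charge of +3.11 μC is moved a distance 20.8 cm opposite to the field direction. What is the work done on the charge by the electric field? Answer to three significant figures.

The potential change for a displacement 20.8 cm opposite to the field direction is ΔV = +Ed = 256 V.
W_field = −qΔV = -7.96×10⁻⁴ J.

-7.96×10⁻⁴ J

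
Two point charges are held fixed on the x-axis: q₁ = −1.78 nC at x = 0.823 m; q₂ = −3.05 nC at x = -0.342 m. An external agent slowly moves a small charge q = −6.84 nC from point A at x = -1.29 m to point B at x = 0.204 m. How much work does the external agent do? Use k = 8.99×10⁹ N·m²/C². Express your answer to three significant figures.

For quasistatic motion the external work equals the change in potential energy: W_ext = qΔV = q(V_B − V_A).
At A: distances to the source charges are 2.11 m, 0.948 m; V_A = Σ kqᵢ/rᵢ = -36.5 V.
At B: distances to the source charges are 0.619 m, 0.546 m; V_B = Σ kqᵢ/rᵢ = -76.1 V.
ΔV = V_B − V_A = -39.6 V.
W_ext = qΔV = (-6.84×10⁻⁹ C)(-39.6 V) = 2.71×10⁻⁷ J.

2.71×10⁻⁷ J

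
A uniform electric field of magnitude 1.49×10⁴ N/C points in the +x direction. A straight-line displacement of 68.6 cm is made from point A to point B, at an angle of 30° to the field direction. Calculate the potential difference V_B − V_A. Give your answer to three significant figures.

Only the component of displacement along E changes the potential: ΔV = −E·d·cosθ.
ΔV = −(1.49×10⁴ V/m)(0.686 m)cos30° = -8850 V.

-8850 V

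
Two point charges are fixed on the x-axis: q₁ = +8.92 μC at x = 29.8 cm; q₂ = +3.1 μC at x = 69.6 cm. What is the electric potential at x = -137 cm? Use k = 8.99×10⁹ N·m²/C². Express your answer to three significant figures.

Electric potential is a scalar, so the contributions from each charge add algebraically: V = Σ kqᵢ/rᵢ.
Distances from the field point to each charge: r₁ = 1.67 m, r₂ = 2.07 m.
V = k[(8.92×10⁻⁶)/(1.67) + (3.10×10⁻⁶)/(2.07)] = 6.16×10⁴ V.

6.16×10⁴ V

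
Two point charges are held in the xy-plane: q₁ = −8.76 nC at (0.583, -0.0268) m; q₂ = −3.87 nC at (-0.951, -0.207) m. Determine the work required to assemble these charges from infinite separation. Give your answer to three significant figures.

1.97×10⁻⁷ J

The assembly work is the sum of pairwise potential energies, U = Σ_{i<j} kqᵢqⱼ/rᵢⱼ.
Pair separations: r₁₂ = 1.54 m.
U = (1.97×10⁻⁷) = 1.97×10⁻⁷ J.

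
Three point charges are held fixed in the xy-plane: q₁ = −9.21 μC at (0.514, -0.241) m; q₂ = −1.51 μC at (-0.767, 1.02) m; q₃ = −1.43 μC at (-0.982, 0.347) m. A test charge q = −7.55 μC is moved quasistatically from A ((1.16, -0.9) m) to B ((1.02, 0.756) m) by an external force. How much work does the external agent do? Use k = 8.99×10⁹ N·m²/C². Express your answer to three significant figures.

For quasistatic motion the external work equals the change in potential energy: W_ext = qΔV = q(V_B − V_A).
At A: distances to the source charges are 0.923 m, 2.72 m, 2.48 m; V_A = Σ kqᵢ/rᵢ = -9.99×10⁴ V.
At B: distances to the source charges are 1.12 m, 1.81 m, 2.04 m; V_B = Σ kqᵢ/rᵢ = -8.79×10⁴ V.
ΔV = V_B − V_A = 1.20×10⁴ V.
W_ext = qΔV = (-7.55×10⁻⁶ C)(1.20×10⁴ V) = -0.0909 J.

-0.0909 J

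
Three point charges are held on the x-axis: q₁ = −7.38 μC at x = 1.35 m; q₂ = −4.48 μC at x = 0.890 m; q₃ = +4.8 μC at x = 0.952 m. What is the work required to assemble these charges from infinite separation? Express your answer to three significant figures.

-3.27 J

The assembly work is the sum of pairwise potential energies, U = Σ_{i<j} kqᵢqⱼ/rᵢⱼ.
Pair separations: r₁₂ = 0.460 m, r₁₃ = 0.398 m, r₂₃ = 0.0620 m.
U = (0.646) + (-0.800) + (-3.12) = -3.27 J.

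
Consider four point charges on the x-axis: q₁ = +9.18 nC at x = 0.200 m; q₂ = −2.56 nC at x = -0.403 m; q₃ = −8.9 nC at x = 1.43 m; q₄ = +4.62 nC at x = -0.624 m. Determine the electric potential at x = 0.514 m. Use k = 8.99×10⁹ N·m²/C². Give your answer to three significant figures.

187 V

The total potential is the scalar sum of each charge's contribution, V = Σ kqᵢ/rᵢ.
Distances from the field point to each charge: r₁ = 0.314 m, r₂ = 0.917 m, r₃ = 0.916 m, r₄ = 1.14 m.
V = k[(9.18×10⁻⁹)/(0.314) + (-2.56×10⁻⁹)/(0.917) + (-8.90×10⁻⁹)/(0.916) + (4.62×10⁻⁹)/(1.14)] = 187 V.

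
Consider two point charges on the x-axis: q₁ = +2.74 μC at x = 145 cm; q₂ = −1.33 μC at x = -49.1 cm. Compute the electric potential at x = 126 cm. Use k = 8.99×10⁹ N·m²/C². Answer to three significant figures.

1.23×10⁵ V

Electric potential is a scalar, so the contributions from each charge add algebraically: V = Σ kqᵢ/rᵢ.
Distances from the field point to each charge: r₁ = 0.190 m, r₂ = 1.75 m.
V = k[(2.74×10⁻⁶)/(0.190) + (-1.33×10⁻⁶)/(1.75)] = 1.23×10⁵ V.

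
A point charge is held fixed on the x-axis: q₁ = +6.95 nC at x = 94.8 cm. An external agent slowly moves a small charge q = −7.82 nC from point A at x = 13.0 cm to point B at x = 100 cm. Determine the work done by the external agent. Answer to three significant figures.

-8.80×10⁻⁶ J

For quasistatic motion the external work equals the change in potential energy: W_ext = qΔV = q(V_B − V_A).
At A: distance to the source charge is 0.818 m; V_A = kq₁/r = 76.4 V.
At B: distance to the source charge is 0.0520 m; V_B = kq₁/r = 1200 V.
ΔV = V_B − V_A = 1130 V.
W_ext = qΔV = (-7.82×10⁻⁹ C)(1130 V) = -8.80×10⁻⁶ J.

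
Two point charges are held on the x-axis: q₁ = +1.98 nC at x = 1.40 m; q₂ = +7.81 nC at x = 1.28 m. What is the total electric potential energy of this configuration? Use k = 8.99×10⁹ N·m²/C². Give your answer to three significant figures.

The assembly work is the sum of pairwise potential energies, U = Σ_{i<j} kqᵢqⱼ/rᵢⱼ.
Pair separations: r₁₂ = 0.120 m.
U = (1.16×10⁻⁶) = 1.16×10⁻⁶ J.

1.16×10⁻⁶ J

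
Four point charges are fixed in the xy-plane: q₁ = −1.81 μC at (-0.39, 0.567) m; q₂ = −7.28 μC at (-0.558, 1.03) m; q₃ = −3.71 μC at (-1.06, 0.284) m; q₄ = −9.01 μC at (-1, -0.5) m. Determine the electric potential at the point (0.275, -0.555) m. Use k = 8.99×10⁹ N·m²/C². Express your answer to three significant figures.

-1.34×10⁵ V

The total potential is the scalar sum of each charge's contribution, V = Σ kqᵢ/rᵢ.
Distances from the field point to each charge: r₁ = 1.30 m, r₂ = 1.79 m, r₃ = 1.58 m, r₄ = 1.28 m.
V = k[(-1.81×10⁻⁶)/(1.30) + (-7.28×10⁻⁶)/(1.79) + (-3.71×10⁻⁶)/(1.58) + (-9.01×10⁻⁶)/(1.28)] = -1.34×10⁵ V.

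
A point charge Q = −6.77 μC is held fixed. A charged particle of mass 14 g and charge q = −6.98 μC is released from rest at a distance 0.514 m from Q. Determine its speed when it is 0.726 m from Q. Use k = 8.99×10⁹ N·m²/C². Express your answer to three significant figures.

5.87 m/s

Only the electrostatic force acts, so mechanical energy is conserved: ½mv² = U₁ − U₂ = kQq(1/r₁ − 1/r₂).
U₁ − U₂ = (8.99×10⁹ N·m²/C²)(-6.77×10⁻⁶ C)(-6.98×10⁻⁶ C)(1/0.514 − 1/0.726) = 0.241 J.
v = √(2·0.241/0.0140) = 5.87 m/s.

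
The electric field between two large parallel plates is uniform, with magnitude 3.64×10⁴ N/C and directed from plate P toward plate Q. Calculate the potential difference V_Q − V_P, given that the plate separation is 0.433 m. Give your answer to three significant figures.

-1.58×10⁴ V

In a uniform field, potential decreases in the direction of E: ΔV = −E·d for a displacement d parallel to E.
Going from P to Q is a displacement of 0.433 m along the field, so V_Q − V_P = −Ed = -1.58×10⁴ V.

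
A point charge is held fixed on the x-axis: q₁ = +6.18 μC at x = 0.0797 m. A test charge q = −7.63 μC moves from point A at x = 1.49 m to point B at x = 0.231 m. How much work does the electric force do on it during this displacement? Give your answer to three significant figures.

The work done by the electric force is W_field = −ΔU = −q(V_B − V_A) = q(V_A − V_B).
At A: distance to the source charge is 1.41 m; V_A = kq₁/r = 3.94×10⁴ V.
At B: distance to the source charge is 0.151 m; V_B = kq₁/r = 3.67×10⁵ V.
ΔV = V_B − V_A = 3.28×10⁵ V.
W_field = −qΔV = −(-7.63×10⁻⁶ C)(3.28×10⁵ V) = 2.50 J.

2.50 J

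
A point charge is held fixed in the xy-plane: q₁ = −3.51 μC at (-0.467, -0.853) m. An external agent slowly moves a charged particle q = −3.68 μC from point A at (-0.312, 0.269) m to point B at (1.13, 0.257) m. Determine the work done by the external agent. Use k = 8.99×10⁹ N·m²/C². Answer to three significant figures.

For quasistatic motion the external work equals the change in potential energy: W_ext = qΔV = q(V_B − V_A).
At A: distance to the source charge is 1.13 m; V_A = kq₁/r = -2.79×10⁴ V.
At B: distance to the source charge is 1.94 m; V_B = kq₁/r = -1.62×10⁴ V.
ΔV = V_B − V_A = 1.16×10⁴ V.
W_ext = qΔV = (-3.68×10⁻⁶ C)(1.16×10⁴ V) = -0.0428 J.

-0.0428 J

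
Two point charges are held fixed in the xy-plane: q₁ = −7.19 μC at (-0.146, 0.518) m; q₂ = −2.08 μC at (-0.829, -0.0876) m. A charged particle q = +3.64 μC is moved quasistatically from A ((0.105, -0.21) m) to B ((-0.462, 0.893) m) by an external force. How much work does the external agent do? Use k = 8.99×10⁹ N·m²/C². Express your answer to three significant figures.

For quasistatic motion the external work equals the change in potential energy: W_ext = qΔV = q(V_B − V_A).
At A: distances to the source charges are 0.770 m, 0.942 m; V_A = Σ kqᵢ/rᵢ = -1.04×10⁵ V.
At B: distances to the source charges are 0.490 m, 1.05 m; V_B = Σ kqᵢ/rᵢ = -1.50×10⁵ V.
ΔV = V_B − V_A = -4.59×10⁴ V.
W_ext = qΔV = (3.64×10⁻⁶ C)(-4.59×10⁴ V) = -0.167 J.

-0.167 J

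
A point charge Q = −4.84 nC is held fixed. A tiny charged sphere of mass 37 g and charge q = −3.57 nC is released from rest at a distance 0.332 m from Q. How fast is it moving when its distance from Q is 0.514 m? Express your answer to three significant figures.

2.99×10⁻³ m/s

Only the electrostatic force acts, so mechanical energy is conserved: ½mv² = U₁ − U₂ = kQq(1/r₁ − 1/r₂).
U₁ − U₂ = (8.99×10⁹ N·m²/C²)(-4.84×10⁻⁹ C)(-3.57×10⁻⁹ C)(1/0.332 − 1/0.514) = 1.66×10⁻⁷ J.
v = √(2·1.66×10⁻⁷/0.0370) = 2.99×10⁻³ m/s.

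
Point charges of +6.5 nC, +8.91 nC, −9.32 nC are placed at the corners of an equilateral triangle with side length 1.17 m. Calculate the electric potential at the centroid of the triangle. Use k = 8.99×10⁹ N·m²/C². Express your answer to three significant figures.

The total potential is the scalar sum of each charge's contribution, V = Σ kqᵢ/rᵢ.
The distance from each vertex to the centroid is a/√3 = 0.675 m.
V = k[(6.50×10⁻⁹)/(0.675) + (8.91×10⁻⁹)/(0.675) + (-9.32×10⁻⁹)/(0.675)] = 81.0 V.

81.0 V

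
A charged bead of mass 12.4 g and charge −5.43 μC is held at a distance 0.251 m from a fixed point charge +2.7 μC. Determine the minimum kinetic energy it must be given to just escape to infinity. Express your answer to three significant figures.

0.525 J

To just escape, total mechanical energy must reach zero at infinity: ½mv²_min + U = 0, so ½mv²_min = −U = |kQq|/r.
|U| = |kQq|/r = (8.99×10⁹ N·m²/C²)(2.70×10⁻⁶)(5.43×10⁻⁶)/(0.251) = 0.525 J.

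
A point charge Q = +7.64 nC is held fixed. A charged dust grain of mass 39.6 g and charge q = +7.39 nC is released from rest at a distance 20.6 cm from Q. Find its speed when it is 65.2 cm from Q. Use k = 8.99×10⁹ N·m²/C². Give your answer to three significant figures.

9.23×10⁻³ m/s

Only the electrostatic force acts, so mechanical energy is conserved: ½mv² = U₁ − U₂ = kQq(1/r₁ − 1/r₂).
U₁ − U₂ = (8.99×10⁹ N·m²/C²)(7.64×10⁻⁹ C)(7.39×10⁻⁹ C)(1/0.206 − 1/0.652) = 1.69×10⁻⁶ J.
v = √(2·1.69×10⁻⁶/0.0396) = 9.23×10⁻³ m/s.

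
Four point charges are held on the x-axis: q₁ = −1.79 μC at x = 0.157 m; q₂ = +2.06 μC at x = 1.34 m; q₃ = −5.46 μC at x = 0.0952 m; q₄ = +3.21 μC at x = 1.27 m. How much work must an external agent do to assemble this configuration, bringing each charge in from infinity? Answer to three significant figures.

1.98 J

The assembly work is the sum of pairwise potential energies, U = Σ_{i<j} kqᵢqⱼ/rᵢⱼ.
Pair separations: r₁₂ = 1.18 m, r₁₃ = 0.0618 m, r₁₄ = 1.11 m, r₂₃ = 1.24 m, r₂₄ = 0.0700 m, r₃₄ = 1.17 m.
Summing all 6 pair terms gives U = 1.98 J.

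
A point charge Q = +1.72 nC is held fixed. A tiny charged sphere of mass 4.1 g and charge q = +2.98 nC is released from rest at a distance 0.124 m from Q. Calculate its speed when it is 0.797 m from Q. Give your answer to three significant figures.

Only the electrostatic force acts, so mechanical energy is conserved: ½mv² = U₁ − U₂ = kQq(1/r₁ − 1/r₂).
U₁ − U₂ = (8.99×10⁹ N·m²/C²)(1.72×10⁻⁹ C)(2.98×10⁻⁹ C)(1/0.124 − 1/0.797) = 3.14×10⁻⁷ J.
v = √(2·3.14×10⁻⁷/4.10×10⁻³) = 0.0124 m/s.

0.0124 m/s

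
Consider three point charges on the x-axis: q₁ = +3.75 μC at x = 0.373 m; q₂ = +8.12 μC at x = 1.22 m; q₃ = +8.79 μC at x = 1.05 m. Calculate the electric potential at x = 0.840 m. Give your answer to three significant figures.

The total potential is the scalar sum of each charge's contribution, V = Σ kqᵢ/rᵢ.
Distances from the field point to each charge: r₁ = 0.467 m, r₂ = 0.380 m, r₃ = 0.210 m.
V = k[(3.75×10⁻⁶)/(0.467) + (8.12×10⁻⁶)/(0.380) + (8.79×10⁻⁶)/(0.210)] = 6.41×10⁵ V.

6.41×10⁵ V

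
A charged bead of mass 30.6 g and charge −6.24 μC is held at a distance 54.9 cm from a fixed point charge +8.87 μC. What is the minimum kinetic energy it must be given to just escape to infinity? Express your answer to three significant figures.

0.906 J

To just escape, total mechanical energy must reach zero at infinity: ½mv²_min + U = 0, so ½mv²_min = −U = |kQq|/r.
|U| = |kQq|/r = (8.99×10⁹ N·m²/C²)(8.87×10⁻⁶)(6.24×10⁻⁶)/(0.549) = 0.906 J.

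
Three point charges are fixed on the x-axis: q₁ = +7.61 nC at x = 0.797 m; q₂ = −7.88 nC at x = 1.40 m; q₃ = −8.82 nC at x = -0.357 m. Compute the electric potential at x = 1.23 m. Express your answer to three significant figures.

-309 V

The total potential is the scalar sum of each charge's contribution, V = Σ kqᵢ/rᵢ.
Distances from the field point to each charge: r₁ = 0.433 m, r₂ = 0.170 m, r₃ = 1.59 m.
V = k[(7.61×10⁻⁹)/(0.433) + (-7.88×10⁻⁹)/(0.170) + (-8.82×10⁻⁹)/(1.59)] = -309 V.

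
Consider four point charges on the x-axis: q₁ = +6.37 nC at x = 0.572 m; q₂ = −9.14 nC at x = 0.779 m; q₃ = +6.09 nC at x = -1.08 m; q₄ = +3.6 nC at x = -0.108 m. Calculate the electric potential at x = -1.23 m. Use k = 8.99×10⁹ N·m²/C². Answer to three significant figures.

The total potential is the scalar sum of each charge's contribution, V = Σ kqᵢ/rᵢ.
Distances from the field point to each charge: r₁ = 1.80 m, r₂ = 2.01 m, r₃ = 0.150 m, r₄ = 1.12 m.
V = k[(6.37×10⁻⁹)/(1.80) + (-9.14×10⁻⁹)/(2.01) + (6.09×10⁻⁹)/(0.150) + (3.60×10⁻⁹)/(1.12)] = 385 V.

385 V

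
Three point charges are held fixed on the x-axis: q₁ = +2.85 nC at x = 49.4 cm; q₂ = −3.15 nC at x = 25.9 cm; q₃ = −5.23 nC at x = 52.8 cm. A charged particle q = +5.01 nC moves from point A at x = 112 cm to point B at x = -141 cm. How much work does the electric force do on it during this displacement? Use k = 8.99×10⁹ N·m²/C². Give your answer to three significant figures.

-2.18×10⁻⁷ J

The work done by the electric force is W_field = −ΔU = −q(V_B − V_A) = q(V_A − V_B).
At A: distances to the source charges are 0.626 m, 0.861 m, 0.592 m; V_A = Σ kqᵢ/rᵢ = -71.4 V.
At B: distances to the source charges are 1.90 m, 1.67 m, 1.94 m; V_B = Σ kqᵢ/rᵢ = -27.8 V.
ΔV = V_B − V_A = 43.6 V.
W_field = −qΔV = −(5.01×10⁻⁹ C)(43.6 V) = -2.18×10⁻⁷ J.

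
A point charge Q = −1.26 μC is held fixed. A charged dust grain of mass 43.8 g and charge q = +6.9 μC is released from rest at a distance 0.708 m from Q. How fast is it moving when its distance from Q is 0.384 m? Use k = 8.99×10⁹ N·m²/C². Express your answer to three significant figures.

Only the electrostatic force acts, so mechanical energy is conserved: ½mv² = U₁ − U₂ = kQq(1/r₁ − 1/r₂).
U₁ − U₂ = (8.99×10⁹ N·m²/C²)(-1.26×10⁻⁶ C)(6.90×10⁻⁶ C)(1/0.708 − 1/0.384) = 0.0931 J.
v = √(2·0.0931/0.0438) = 2.06 m/s.

2.06 m/s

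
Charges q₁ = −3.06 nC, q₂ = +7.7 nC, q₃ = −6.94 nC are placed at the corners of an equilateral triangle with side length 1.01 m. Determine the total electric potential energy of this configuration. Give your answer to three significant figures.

-4.96×10⁻⁷ J

The work to assemble the configuration equals its total potential energy, U = Σ kqᵢqⱼ/rᵢⱼ over all pairs.
All three pair separations equal the side length, 1.01 m.
U = (-2.10×10⁻⁷) + (1.89×10⁻⁷) + (-4.76×10⁻⁷) = -4.96×10⁻⁷ J.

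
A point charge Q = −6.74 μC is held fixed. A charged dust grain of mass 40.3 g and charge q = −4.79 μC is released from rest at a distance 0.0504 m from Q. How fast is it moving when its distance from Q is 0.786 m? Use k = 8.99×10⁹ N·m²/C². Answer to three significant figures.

16.4 m/s

Only the electrostatic force acts, so mechanical energy is conserved: ½mv² = U₁ − U₂ = kQq(1/r₁ − 1/r₂).
U₁ − U₂ = (8.99×10⁹ N·m²/C²)(-6.74×10⁻⁶ C)(-4.79×10⁻⁶ C)(1/0.0504 − 1/0.786) = 5.39 J.
v = √(2·5.39/0.0403) = 16.4 m/s.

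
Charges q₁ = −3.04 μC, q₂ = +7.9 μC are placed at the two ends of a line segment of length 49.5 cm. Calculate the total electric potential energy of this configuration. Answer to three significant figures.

-0.436 J

The work to assemble the configuration equals its total potential energy, U = Σ kqᵢqⱼ/rᵢⱼ over all pairs.
The separation is r = 0.495 m.
U = (-0.436) = -0.436 J.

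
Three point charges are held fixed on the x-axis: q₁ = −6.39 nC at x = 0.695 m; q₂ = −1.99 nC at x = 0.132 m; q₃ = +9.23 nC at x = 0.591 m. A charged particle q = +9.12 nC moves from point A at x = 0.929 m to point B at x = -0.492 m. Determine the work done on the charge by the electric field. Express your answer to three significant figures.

-2.01×10⁻⁷ J

The work done by the electric force is W_field = −ΔU = −q(V_B − V_A) = q(V_A − V_B).
At A: distances to the source charges are 0.234 m, 0.797 m, 0.338 m; V_A = Σ kqᵢ/rᵢ = -22.4 V.
At B: distances to the source charges are 1.19 m, 0.624 m, 1.08 m; V_B = Σ kqᵢ/rᵢ = -0.448 V.
ΔV = V_B − V_A = 22.0 V.
W_field = −qΔV = −(9.12×10⁻⁹ C)(22.0 V) = -2.01×10⁻⁷ J.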